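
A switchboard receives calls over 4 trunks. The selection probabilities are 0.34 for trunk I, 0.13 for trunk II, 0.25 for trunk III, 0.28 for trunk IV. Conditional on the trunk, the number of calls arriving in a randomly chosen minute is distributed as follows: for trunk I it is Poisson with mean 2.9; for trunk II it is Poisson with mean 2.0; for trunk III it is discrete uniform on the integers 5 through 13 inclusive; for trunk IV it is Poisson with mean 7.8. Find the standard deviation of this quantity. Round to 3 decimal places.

3.674

Per component, I: μ=2.9, E[X²]=11.31; II: μ=2, E[X²]=6; III: μ=9, E[X²]=87.6667; IV: μ=7.8, E[X²]=68.64.
E[X] = 0.34·2.9 + 0.13·2 + 0.25·9 + 0.28·7.8 = 5.68.
E[X²] = 0.34·11.31 + 0.13·6 + 0.25·87.6667 + 0.28·68.64 = 45.7613.
Var(X) = E[X²] − (E[X])² = 45.7613 − 32.2624 = 13.4989.
SD(X) = √13.4989 = 3.67408.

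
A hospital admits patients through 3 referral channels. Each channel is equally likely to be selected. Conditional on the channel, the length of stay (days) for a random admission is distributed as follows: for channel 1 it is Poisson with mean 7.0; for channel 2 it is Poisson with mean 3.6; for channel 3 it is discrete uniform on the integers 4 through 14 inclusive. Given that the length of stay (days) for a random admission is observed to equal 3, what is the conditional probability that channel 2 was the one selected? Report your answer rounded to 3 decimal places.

0.803

Likelihoods P(X=3 | ·): 1: 0.0521293; 2: 0.212469; 3: 0.
Posterior ∝ prior × likelihood. Numerator for 2: 0.333333·0.212469 = 0.0708231.
Normalizing constant: 0.333333·0.0521293 + 0.333333·0.212469 + 0.333333·0 = 0.0881995.
P(2 | observation) = 0.0708231 / 0.0881995 = 0.802987.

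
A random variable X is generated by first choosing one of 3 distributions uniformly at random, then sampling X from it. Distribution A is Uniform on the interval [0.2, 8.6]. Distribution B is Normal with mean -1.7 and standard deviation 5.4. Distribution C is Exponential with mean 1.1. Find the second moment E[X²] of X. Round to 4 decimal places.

For each component E[X²] = Var + (mean)², giving A: 25.24; B: 32.05; C: 2.42.
Overall E[X²] = 0.333333·25.24 + 0.333333·32.05 + 0.333333·2.42 = 19.9033.

19.9033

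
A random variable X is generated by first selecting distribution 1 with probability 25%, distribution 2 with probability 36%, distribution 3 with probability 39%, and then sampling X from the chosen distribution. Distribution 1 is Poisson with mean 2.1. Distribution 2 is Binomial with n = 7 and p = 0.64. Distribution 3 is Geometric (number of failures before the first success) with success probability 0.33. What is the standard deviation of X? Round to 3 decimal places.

Per component, 1: μ=2.1, E[X²]=6.51; 2: μ=4.48, E[X²]=21.6832; 3: μ=2.0303, E[X²]=10.2746.
E[X] = 0.25·2.1 + 0.36·4.48 + 0.39·2.0303 = 2.92962.
E[X²] = 0.25·6.51 + 0.36·21.6832 + 0.39·10.2746 = 13.4405.
Var(X) = E[X²] − (E[X])² = 13.4405 − 8.58266 = 4.85787.
SD(X) = √4.85787 = 2.20406.

2.204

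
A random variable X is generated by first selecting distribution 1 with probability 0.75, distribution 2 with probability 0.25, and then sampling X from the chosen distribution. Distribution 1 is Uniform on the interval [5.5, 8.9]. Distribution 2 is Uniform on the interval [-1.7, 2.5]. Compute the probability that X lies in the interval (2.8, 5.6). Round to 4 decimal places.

0.0221

Conditional on each component, P(2.8 < X < 5.6): 1: 0.0294118; 2: 0.
By total probability, P(2.8 < X < 5.6) = 0.75·0.0294118 + 0.25·0 = 0.0220588.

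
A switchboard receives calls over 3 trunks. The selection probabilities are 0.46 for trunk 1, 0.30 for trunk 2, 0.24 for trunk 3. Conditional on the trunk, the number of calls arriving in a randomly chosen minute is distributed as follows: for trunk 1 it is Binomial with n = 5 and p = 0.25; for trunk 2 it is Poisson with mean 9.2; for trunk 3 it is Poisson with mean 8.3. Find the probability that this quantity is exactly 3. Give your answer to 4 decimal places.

0.0500

Conditional on each trunk, P(X = 3): 1: 0.0878906; 2: 0.013113; 3: 0.0236831.
By total probability, P(X = 3) = 0.46·0.0878906 + 0.3·0.013113 + 0.24·0.0236831 = 0.0500475.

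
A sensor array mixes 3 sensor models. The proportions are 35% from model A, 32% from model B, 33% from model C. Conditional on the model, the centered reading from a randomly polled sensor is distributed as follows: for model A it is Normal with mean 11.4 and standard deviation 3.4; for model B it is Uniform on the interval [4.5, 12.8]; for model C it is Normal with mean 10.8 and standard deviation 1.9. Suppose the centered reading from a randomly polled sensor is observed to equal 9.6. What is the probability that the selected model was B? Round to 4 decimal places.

0.2943

Likelihoods f(9.6 | ·): A: 0.101993; B: 0.120482; C: 0.172004.
Posterior ∝ prior × likelihood. Numerator for B: 0.32·0.120482 = 0.0385542.
Normalizing constant: 0.35·0.101993 + 0.32·0.120482 + 0.33·0.172004 = 0.131013.
P(B | observation) = 0.0385542 / 0.131013 = 0.294278.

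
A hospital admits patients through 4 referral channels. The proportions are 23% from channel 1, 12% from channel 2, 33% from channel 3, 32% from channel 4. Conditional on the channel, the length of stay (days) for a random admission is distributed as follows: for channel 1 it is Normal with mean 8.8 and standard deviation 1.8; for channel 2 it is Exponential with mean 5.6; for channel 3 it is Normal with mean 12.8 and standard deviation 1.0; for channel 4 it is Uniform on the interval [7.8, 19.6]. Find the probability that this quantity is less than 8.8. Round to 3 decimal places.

Conditional on each channel, P(X < 8.8): 1: 0.5; 2: 0.792252; 3: 3.16712e-05; 4: 0.0847458.
By total probability, P(X < 8.8) = 0.23·0.5 + 0.12·0.792252 + 0.33·3.16712e-05 + 0.32·0.0847458 = 0.237199.

0.237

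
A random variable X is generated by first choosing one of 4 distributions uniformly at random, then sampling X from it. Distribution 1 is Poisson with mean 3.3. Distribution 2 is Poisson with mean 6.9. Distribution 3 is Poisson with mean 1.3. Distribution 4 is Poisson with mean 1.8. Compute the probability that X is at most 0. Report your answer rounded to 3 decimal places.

0.119

Conditional on each component, P(X ≤ 0): 1: 0.0368832; 2: 0.00100779; 3: 0.272532; 4: 0.165299.
By total probability, P(X ≤ 0) = 0.25·0.0368832 + 0.25·0.00100779 + 0.25·0.272532 + 0.25·0.165299 = 0.11893.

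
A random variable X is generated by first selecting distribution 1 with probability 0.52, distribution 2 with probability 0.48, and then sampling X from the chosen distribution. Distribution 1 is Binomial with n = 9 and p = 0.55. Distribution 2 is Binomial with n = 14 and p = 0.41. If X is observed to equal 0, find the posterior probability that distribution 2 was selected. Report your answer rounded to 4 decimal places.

0.4304

Likelihoods P(X=0 | ·): 1: 0.000756681; 2: 0.000619339.
Posterior ∝ prior × likelihood. Numerator for 2: 0.48·0.000619339 = 0.000297283.
Normalizing constant: 0.52·0.000756681 + 0.48·0.000619339 = 0.000690756.
P(2 | observation) = 0.000297283 / 0.000690756 = 0.430372.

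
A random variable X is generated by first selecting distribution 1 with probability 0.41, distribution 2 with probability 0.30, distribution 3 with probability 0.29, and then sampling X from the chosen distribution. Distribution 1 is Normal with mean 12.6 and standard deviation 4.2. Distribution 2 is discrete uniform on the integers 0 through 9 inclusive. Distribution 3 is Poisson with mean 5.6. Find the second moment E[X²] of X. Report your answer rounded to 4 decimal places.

For each component E[X²] = Var + (mean)², giving 1: 176.4; 2: 28.5; 3: 36.96.
Overall E[X²] = 0.41·176.4 + 0.3·28.5 + 0.29·36.96 = 91.5924.

91.5924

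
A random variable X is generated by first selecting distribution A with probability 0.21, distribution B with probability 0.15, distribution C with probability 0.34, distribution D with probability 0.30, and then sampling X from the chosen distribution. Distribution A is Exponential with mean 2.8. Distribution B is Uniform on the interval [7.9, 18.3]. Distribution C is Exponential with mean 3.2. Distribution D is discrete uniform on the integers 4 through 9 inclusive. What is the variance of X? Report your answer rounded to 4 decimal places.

Per component, A: μ=2.8, E[X²]=15.68; B: μ=13.1, E[X²]=180.623; C: μ=3.2, E[X²]=20.48; D: μ=6.5, E[X²]=45.1667.
E[X] = 0.21·2.8 + 0.15·13.1 + 0.34·3.2 + 0.3·6.5 = 5.591.
E[X²] = 0.21·15.68 + 0.15·180.623 + 0.34·20.48 + 0.3·45.1667 = 50.8995.
Var(X) = E[X²] − (E[X])² = 50.8995 − 31.2593 = 19.6402.

19.6402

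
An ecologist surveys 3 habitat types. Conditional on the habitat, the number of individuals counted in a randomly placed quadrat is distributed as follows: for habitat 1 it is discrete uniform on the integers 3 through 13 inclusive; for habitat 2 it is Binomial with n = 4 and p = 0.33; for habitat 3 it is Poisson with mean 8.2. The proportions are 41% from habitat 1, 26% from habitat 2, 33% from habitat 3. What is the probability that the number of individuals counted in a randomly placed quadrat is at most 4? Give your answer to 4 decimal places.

Conditional on each habitat, P(X ≤ 4): 1: 0.181818; 2: 1; 3: 0.0887402.
By total probability, P(X ≤ 4) = 0.41·0.181818 + 0.26·1 + 0.33·0.0887402 = 0.36383.

0.3638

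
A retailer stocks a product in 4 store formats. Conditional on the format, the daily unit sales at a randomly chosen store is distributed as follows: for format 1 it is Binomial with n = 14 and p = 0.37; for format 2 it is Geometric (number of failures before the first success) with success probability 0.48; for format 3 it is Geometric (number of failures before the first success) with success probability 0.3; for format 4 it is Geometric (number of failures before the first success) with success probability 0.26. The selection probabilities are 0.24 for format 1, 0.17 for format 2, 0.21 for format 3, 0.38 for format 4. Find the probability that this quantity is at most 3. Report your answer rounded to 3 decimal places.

0.626

Conditional on each format, P(X ≤ 3): 1: 0.177416; 2: 0.926884; 3: 0.7599; 4: 0.700134.
By total probability, P(X ≤ 3) = 0.24·0.177416 + 0.17·0.926884 + 0.21·0.7599 + 0.38·0.700134 = 0.62578.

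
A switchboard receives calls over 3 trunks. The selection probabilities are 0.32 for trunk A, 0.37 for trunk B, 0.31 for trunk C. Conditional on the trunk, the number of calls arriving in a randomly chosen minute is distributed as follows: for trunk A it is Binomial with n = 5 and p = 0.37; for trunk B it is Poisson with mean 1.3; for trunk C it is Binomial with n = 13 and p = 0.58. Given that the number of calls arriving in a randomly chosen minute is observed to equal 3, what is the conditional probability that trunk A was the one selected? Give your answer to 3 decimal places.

0.617

Likelihoods P(X=3 | ·): A: 0.201042; B: 0.0997921; C: 0.0095311.
Posterior ∝ prior × likelihood. Numerator for A: 0.32·0.201042 = 0.0643334.
Normalizing constant: 0.32·0.201042 + 0.37·0.0997921 + 0.31·0.0095311 = 0.104211.
P(A | observation) = 0.0643334 / 0.104211 = 0.617337.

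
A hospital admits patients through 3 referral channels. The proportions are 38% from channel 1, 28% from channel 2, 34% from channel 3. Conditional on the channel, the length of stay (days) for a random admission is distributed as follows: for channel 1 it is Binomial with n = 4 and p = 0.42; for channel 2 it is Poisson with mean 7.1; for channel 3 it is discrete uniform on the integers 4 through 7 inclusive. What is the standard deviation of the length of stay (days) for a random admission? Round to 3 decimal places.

Per component, 1: μ=1.68, E[X²]=3.7968; 2: μ=7.1, E[X²]=57.51; 3: μ=5.5, E[X²]=31.5.
E[X] = 0.38·1.68 + 0.28·7.1 + 0.34·5.5 = 4.4964.
E[X²] = 0.38·3.7968 + 0.28·57.51 + 0.34·31.5 = 28.2556.
Var(X) = E[X²] − (E[X])² = 28.2556 − 20.2176 = 8.03797.
SD(X) = √8.03797 = 2.83513.

2.835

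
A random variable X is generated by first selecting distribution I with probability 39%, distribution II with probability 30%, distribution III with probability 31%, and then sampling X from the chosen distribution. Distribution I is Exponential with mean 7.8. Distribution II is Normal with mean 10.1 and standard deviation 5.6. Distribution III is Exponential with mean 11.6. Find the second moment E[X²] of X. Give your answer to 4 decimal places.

For each component E[X²] = Var + (mean)², giving I: 121.68; II: 133.37; III: 269.12.
Overall E[X²] = 0.39·121.68 + 0.3·133.37 + 0.31·269.12 = 170.893.

170.8934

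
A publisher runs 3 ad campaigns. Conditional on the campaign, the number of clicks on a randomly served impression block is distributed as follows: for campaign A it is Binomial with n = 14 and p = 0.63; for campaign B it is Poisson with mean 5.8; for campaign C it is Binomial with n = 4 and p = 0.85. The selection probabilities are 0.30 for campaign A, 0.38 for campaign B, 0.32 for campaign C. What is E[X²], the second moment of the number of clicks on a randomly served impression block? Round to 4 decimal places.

For each component E[X²] = Var + (mean)², giving A: 81.0558; B: 39.44; C: 12.07.
Overall E[X²] = 0.3·81.0558 + 0.38·39.44 + 0.32·12.07 = 43.1663.

43.1663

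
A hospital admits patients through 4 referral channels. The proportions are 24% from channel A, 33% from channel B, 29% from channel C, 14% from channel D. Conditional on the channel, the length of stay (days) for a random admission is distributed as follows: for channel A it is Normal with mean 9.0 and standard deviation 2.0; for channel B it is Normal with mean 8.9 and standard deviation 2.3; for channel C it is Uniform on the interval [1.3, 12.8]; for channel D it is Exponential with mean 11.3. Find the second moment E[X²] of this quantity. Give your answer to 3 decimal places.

For each component E[X²] = Var + (mean)², giving A: 85; B: 84.5; C: 60.7233; D: 255.38.
Overall E[X²] = 0.24·85 + 0.33·84.5 + 0.29·60.7233 + 0.14·255.38 = 101.648.

101.648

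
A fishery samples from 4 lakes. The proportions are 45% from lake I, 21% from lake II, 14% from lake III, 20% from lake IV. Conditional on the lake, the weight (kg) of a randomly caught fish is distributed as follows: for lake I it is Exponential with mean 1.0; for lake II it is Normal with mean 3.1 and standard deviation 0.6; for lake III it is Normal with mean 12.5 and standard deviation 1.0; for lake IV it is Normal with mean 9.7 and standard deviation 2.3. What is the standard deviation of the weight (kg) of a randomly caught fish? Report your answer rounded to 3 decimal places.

4.683

Per component, I: μ=1, E[X²]=2; II: μ=3.1, E[X²]=9.97; III: μ=12.5, E[X²]=157.25; IV: μ=9.7, E[X²]=99.38.
E[X] = 0.45·1 + 0.21·3.1 + 0.14·12.5 + 0.2·9.7 = 4.791.
E[X²] = 0.45·2 + 0.21·9.97 + 0.14·157.25 + 0.2·99.38 = 44.8847.
Var(X) = E[X²] − (E[X])² = 44.8847 − 22.9537 = 21.931.
SD(X) = √21.931 = 4.68306.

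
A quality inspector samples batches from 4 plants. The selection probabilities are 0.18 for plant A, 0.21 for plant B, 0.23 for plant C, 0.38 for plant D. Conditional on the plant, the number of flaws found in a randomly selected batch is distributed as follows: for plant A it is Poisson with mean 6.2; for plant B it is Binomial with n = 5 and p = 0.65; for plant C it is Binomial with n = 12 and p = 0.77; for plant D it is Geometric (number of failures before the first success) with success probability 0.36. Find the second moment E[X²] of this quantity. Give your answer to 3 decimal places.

For each component E[X²] = Var + (mean)², giving A: 44.64; B: 11.7; C: 87.5028; D: 8.09877.
Overall E[X²] = 0.18·44.64 + 0.21·11.7 + 0.23·87.5028 + 0.38·8.09877 = 33.6954.

33.695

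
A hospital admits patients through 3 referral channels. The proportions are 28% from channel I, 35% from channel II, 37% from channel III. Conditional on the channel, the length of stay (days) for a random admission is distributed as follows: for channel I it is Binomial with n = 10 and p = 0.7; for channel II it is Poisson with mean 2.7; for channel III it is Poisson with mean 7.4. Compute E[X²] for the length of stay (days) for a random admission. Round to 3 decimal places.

40.804

For each component E[X²] = Var + (mean)², giving I: 51.1; II: 9.99; III: 62.16.
Overall E[X²] = 0.28·51.1 + 0.35·9.99 + 0.37·62.16 = 40.8037.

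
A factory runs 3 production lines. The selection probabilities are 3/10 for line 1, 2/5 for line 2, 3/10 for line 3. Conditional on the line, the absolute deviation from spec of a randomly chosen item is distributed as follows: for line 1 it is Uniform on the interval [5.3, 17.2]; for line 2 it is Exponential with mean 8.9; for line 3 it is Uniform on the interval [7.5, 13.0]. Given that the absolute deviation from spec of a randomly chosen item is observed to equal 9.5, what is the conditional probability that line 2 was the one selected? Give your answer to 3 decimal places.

0.162

Likelihoods f(9.5 | ·): 1: 0.0840336; 2: 0.03864; 3: 0.181818.
Posterior ∝ prior × likelihood. Numerator for 2: 0.4·0.03864 = 0.015456.
Normalizing constant: 0.3·0.0840336 + 0.4·0.03864 + 0.3·0.181818 = 0.0952115.
P(2 | observation) = 0.015456 / 0.0952115 = 0.162333.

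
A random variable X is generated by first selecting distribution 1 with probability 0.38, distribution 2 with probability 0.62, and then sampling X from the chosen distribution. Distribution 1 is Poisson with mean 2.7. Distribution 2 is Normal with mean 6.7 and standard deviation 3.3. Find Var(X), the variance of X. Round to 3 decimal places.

11.547

Per component, 1: μ=2.7, E[X²]=9.99; 2: μ=6.7, E[X²]=55.78.
E[X] = 0.38·2.7 + 0.62·6.7 = 5.18.
E[X²] = 0.38·9.99 + 0.62·55.78 = 38.3798.
Var(X) = E[X²] − (E[X])² = 38.3798 − 26.8324 = 11.5474.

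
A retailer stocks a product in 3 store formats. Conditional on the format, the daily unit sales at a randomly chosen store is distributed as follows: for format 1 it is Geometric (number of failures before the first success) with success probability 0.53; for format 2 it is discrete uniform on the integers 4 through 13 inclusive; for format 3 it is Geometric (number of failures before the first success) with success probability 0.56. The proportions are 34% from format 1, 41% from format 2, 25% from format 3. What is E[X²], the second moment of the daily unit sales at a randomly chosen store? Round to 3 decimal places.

For each component E[X²] = Var + (mean)², giving 1: 2.45959; 2: 80.5; 3: 2.02041.
Overall E[X²] = 0.34·2.45959 + 0.41·80.5 + 0.25·2.02041 = 34.3464.

34.346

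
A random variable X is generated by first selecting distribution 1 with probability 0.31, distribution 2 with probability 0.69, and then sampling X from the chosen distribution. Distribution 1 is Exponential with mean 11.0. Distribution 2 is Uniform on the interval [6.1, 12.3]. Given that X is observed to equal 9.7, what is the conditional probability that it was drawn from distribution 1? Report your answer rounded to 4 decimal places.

Likelihoods f(9.7 | ·): 1: 0.037639; 2: 0.16129.
Posterior ∝ prior × likelihood. Numerator for 1: 0.31·0.037639 = 0.0116681.
Normalizing constant: 0.31·0.037639 + 0.69·0.16129 = 0.122958.
P(1 | observation) = 0.0116681 / 0.122958 = 0.0948947.

0.0949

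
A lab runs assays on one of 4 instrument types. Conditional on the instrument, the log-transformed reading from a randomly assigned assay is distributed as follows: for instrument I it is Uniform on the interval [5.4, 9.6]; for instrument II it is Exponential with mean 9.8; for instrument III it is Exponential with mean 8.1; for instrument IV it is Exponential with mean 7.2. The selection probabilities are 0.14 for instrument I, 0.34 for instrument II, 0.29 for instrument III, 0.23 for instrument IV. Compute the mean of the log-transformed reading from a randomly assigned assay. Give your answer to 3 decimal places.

8.387

Component means — I: 7.5; II: 9.8; III: 8.1; IV: 7.2.
E[X] = 0.14·7.5 + 0.34·9.8 + 0.29·8.1 + 0.23·7.2 = 8.387.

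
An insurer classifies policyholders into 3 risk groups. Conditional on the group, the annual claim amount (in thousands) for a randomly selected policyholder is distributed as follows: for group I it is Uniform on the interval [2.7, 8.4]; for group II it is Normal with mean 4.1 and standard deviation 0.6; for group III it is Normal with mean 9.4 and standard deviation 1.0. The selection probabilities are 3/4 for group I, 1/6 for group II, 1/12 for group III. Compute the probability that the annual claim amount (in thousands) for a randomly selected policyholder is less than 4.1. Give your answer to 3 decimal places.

Conditional on each group, P(X < 4.1): I: 0.245614; II: 0.5; III: 5.79013e-08.
By total probability, P(X < 4.1) = 0.75·0.245614 + 0.166667·0.5 + 0.0833333·5.79013e-08 = 0.267544.

0.268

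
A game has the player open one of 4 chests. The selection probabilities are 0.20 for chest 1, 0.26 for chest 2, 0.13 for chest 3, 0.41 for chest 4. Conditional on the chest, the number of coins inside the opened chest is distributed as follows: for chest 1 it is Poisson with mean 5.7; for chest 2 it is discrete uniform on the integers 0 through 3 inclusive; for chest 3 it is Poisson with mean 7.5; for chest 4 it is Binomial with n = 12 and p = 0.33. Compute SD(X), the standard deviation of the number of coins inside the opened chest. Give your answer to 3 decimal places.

Per component, 1: μ=5.7, E[X²]=38.19; 2: μ=1.5, E[X²]=3.5; 3: μ=7.5, E[X²]=63.75; 4: μ=3.96, E[X²]=18.3348.
E[X] = 0.2·5.7 + 0.26·1.5 + 0.13·7.5 + 0.41·3.96 = 4.1286.
E[X²] = 0.2·38.19 + 0.26·3.5 + 0.13·63.75 + 0.41·18.3348 = 24.3528.
Var(X) = E[X²] − (E[X])² = 24.3528 − 17.0453 = 7.30743.
SD(X) = √7.30743 = 2.70323.

2.703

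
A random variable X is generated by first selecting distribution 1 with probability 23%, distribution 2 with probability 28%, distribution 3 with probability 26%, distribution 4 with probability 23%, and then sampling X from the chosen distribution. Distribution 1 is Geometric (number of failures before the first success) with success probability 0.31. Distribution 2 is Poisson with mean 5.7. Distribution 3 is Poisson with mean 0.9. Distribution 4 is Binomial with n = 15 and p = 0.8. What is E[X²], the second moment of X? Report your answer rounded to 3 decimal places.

For each component E[X²] = Var + (mean)², giving 1: 12.1342; 2: 38.19; 3: 1.71; 4: 146.4.
Overall E[X²] = 0.23·12.1342 + 0.28·38.19 + 0.26·1.71 + 0.23·146.4 = 47.6007.

47.601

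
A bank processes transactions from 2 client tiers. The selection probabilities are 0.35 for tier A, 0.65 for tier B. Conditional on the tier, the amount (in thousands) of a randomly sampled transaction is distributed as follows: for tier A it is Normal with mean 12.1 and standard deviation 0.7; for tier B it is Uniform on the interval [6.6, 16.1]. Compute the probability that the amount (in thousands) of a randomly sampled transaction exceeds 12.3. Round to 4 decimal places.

0.3956

Conditional on each tier, P(X > 12.3): A: 0.387548; B: 0.4.
By total probability, P(X > 12.3) = 0.35·0.387548 + 0.65·0.4 = 0.395642.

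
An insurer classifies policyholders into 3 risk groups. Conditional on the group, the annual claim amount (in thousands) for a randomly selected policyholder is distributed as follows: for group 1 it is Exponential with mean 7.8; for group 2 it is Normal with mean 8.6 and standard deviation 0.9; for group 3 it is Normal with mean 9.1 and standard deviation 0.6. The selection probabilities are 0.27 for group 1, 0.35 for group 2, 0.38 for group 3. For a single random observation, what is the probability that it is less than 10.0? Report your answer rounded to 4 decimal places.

0.8787

Conditional on each group, P(X < 10.0): 1: 0.722532; 2: 0.940093; 3: 0.933193.
By total probability, P(X < 10.0) = 0.27·0.722532 + 0.35·0.940093 + 0.38·0.933193 = 0.87873.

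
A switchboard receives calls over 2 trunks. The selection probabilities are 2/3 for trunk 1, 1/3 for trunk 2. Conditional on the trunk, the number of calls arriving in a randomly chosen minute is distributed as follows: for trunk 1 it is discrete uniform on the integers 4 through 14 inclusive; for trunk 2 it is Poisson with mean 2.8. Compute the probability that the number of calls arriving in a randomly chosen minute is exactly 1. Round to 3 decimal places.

Conditional on each trunk, P(X = 1): 1: 0; 2: 0.170268.
By total probability, P(X = 1) = 0.666667·0 + 0.333333·0.170268 = 0.0567561.

0.057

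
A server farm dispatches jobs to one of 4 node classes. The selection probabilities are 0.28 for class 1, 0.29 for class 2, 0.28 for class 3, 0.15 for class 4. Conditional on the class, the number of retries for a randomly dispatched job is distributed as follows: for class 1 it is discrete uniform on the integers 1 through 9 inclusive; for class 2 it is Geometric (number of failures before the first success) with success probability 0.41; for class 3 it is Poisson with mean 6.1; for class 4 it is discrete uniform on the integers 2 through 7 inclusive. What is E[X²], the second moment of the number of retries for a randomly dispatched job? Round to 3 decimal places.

26.087

For each component E[X²] = Var + (mean)², giving 1: 31.6667; 2: 5.58061; 3: 43.31; 4: 23.1667.
Overall E[X²] = 0.28·31.6667 + 0.29·5.58061 + 0.28·43.31 + 0.15·23.1667 = 26.0868.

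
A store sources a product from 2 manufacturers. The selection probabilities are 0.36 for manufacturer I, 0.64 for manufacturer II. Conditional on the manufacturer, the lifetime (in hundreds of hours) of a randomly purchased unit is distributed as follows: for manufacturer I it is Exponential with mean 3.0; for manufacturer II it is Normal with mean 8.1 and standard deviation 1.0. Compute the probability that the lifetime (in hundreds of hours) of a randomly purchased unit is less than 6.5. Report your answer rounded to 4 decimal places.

Conditional on each manufacturer, P(X < 6.5): I: 0.885441; II: 0.0547993.
By total probability, P(X < 6.5) = 0.36·0.885441 + 0.64·0.0547993 = 0.35383.

0.3538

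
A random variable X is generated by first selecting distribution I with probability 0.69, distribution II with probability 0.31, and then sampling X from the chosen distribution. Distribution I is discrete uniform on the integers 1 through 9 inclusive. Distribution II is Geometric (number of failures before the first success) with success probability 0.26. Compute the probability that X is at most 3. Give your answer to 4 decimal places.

0.4470

Conditional on each component, P(X ≤ 3): I: 0.333333; II: 0.700134.
By total probability, P(X ≤ 3) = 0.69·0.333333 + 0.31·0.700134 = 0.447042.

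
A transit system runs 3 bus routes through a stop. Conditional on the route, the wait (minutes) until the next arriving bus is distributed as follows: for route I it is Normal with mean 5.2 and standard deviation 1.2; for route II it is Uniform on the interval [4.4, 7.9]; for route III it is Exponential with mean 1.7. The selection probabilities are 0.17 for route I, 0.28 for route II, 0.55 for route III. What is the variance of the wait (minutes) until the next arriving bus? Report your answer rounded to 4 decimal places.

Per component, I: μ=5.2, E[X²]=28.48; II: μ=6.15, E[X²]=38.8433; III: μ=1.7, E[X²]=5.78.
E[X] = 0.17·5.2 + 0.28·6.15 + 0.55·1.7 = 3.541.
E[X²] = 0.17·28.48 + 0.28·38.8433 + 0.55·5.78 = 18.8967.
Var(X) = E[X²] − (E[X])² = 18.8967 − 12.5387 = 6.35805.

6.3581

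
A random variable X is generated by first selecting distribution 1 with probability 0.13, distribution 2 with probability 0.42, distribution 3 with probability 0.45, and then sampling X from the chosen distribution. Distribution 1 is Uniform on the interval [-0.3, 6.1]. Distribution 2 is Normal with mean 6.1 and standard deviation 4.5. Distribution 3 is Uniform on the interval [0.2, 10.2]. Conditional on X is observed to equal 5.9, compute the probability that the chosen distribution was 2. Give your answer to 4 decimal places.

0.3629

Likelihoods f(5.9 | ·): 1: 0.15625; 2: 0.0885663; 3: 0.1.
Posterior ∝ prior × likelihood. Numerator for 2: 0.42·0.0885663 = 0.0371979.
Normalizing constant: 0.13·0.15625 + 0.42·0.0885663 + 0.45·0.1 = 0.10251.
P(2 | observation) = 0.0371979 / 0.10251 = 0.362869.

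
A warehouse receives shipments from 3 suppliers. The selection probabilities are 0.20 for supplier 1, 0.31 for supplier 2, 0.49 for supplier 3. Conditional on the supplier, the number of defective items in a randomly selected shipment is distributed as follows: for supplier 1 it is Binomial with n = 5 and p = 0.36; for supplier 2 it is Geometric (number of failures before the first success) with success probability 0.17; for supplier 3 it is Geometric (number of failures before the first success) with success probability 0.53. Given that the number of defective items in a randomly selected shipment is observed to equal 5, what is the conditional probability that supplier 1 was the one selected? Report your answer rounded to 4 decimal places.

0.0433

Likelihoods P(X=5 | ·): 1: 0.00604662; 2: 0.0669637; 3: 0.0121553.
Posterior ∝ prior × likelihood. Numerator for 1: 0.2·0.00604662 = 0.00120932.
Normalizing constant: 0.2·0.00604662 + 0.31·0.0669637 + 0.49·0.0121553 = 0.0279242.
P(1 | observation) = 0.00120932 / 0.0279242 = 0.0433074.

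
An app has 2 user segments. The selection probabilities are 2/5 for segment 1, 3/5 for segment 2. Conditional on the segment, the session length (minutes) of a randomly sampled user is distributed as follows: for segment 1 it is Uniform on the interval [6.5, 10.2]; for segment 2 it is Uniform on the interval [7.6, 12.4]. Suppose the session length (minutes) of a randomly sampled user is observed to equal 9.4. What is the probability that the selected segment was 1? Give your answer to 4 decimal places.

0.4638

Likelihoods f(9.4 | ·): 1: 0.27027; 2: 0.208333.
Posterior ∝ prior × likelihood. Numerator for 1: 0.4·0.27027 = 0.108108.
Normalizing constant: 0.4·0.27027 + 0.6·0.208333 = 0.233108.
P(1 | observation) = 0.108108 / 0.233108 = 0.463768.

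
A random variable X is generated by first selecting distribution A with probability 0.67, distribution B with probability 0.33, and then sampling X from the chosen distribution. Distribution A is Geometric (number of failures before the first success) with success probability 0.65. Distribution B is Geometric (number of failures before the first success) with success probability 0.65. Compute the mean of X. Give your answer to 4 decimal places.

0.5385

Component means — A: 0.538462; B: 0.538462.
E[X] = 0.67·0.538462 + 0.33·0.538462 = 0.538462.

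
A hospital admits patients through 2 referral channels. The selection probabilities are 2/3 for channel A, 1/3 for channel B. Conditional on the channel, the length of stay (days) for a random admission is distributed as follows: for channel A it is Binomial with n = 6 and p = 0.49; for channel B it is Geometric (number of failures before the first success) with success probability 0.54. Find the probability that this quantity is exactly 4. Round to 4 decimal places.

0.1580

Conditional on each channel, P(X = 4): A: 0.224914; B: 0.0241783.
By total probability, P(X = 4) = 0.666667·0.224914 + 0.333333·0.0241783 = 0.158002.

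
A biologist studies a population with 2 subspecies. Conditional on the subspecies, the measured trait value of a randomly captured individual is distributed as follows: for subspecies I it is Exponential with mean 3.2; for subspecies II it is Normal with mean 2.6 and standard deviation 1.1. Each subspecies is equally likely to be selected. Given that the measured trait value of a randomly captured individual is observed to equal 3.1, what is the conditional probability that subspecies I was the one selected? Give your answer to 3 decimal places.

0.266

Likelihoods f(3.1 | ·): I: 0.118612; II: 0.327079.
Posterior ∝ prior × likelihood. Numerator for I: 0.5·0.118612 = 0.0593058.
Normalizing constant: 0.5·0.118612 + 0.5·0.327079 = 0.222845.
P(I | observation) = 0.0593058 / 0.222845 = 0.26613.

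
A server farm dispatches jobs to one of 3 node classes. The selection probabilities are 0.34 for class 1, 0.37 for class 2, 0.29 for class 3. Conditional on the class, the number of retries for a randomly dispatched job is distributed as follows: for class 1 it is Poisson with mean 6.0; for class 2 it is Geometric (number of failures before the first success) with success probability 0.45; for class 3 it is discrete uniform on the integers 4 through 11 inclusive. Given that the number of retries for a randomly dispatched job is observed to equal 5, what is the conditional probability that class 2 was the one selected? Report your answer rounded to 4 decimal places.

0.0844

Likelihoods P(X=5 | ·): 1: 0.160623; 2: 0.0226478; 3: 0.125.
Posterior ∝ prior × likelihood. Numerator for 2: 0.37·0.0226478 = 0.00837968.
Normalizing constant: 0.34·0.160623 + 0.37·0.0226478 + 0.29·0.125 = 0.0992416.
P(2 | observation) = 0.00837968 / 0.0992416 = 0.0844373.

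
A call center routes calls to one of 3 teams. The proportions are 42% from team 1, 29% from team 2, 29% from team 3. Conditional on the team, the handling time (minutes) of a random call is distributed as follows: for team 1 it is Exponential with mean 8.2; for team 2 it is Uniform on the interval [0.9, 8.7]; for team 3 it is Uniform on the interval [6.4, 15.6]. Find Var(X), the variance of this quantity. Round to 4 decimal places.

Per component, 1: μ=8.2, E[X²]=134.48; 2: μ=4.8, E[X²]=28.11; 3: μ=11, E[X²]=128.053.
E[X] = 0.42·8.2 + 0.29·4.8 + 0.29·11 = 8.026.
E[X²] = 0.42·134.48 + 0.29·28.11 + 0.29·128.053 = 101.769.
Var(X) = E[X²] − (E[X])² = 101.769 − 64.4167 = 37.3523.

37.3523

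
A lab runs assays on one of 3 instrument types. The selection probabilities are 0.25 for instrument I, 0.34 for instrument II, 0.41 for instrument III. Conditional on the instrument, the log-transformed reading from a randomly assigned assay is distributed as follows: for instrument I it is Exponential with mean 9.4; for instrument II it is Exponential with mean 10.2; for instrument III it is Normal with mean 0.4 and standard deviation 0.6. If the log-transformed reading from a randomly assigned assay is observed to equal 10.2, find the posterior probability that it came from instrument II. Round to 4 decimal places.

0.5771

Likelihoods f(10.2 | ·): I: 0.0359432; II: 0.0360666; III: 7.81089e-59.
Posterior ∝ prior × likelihood. Numerator for II: 0.34·0.0360666 = 0.0122626.
Normalizing constant: 0.25·0.0359432 + 0.34·0.0360666 + 0.41·7.81089e-59 = 0.0212484.
P(II | observation) = 0.0122626 / 0.0212484 = 0.577108.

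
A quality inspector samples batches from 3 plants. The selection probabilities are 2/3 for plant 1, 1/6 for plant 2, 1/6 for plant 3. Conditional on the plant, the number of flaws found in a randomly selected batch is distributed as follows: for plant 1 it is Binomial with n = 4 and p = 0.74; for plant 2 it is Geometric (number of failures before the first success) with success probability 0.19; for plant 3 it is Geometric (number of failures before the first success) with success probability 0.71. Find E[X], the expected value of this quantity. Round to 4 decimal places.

Component means — 1: 2.96; 2: 4.26316; 3: 0.408451.
E[X] = 0.666667·2.96 + 0.166667·4.26316 + 0.166667·0.408451 = 2.75193.

2.7519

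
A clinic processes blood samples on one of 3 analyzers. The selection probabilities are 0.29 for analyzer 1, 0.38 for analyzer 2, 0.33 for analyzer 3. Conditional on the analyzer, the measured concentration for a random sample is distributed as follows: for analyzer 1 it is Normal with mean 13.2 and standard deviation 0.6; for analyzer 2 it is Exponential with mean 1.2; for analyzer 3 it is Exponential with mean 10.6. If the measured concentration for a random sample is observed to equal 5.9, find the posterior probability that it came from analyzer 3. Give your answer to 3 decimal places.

Likelihoods f(5.9 | ·): 1: 4.77458e-33; 2: 0.00610292; 3: 0.054071.
Posterior ∝ prior × likelihood. Numerator for 3: 0.33·0.054071 = 0.0178434.
Normalizing constant: 0.29·4.77458e-33 + 0.38·0.00610292 + 0.33·0.054071 = 0.0201625.
P(3 | observation) = 0.0178434 / 0.0201625 = 0.884979.

0.885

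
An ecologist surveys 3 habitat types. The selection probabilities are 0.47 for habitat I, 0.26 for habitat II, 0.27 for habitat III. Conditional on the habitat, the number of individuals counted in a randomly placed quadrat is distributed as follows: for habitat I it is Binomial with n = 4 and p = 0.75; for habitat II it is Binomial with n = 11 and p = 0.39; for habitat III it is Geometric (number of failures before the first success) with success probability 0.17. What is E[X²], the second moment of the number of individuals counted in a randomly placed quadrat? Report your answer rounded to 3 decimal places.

For each component E[X²] = Var + (mean)², giving I: 9.75; II: 21.021; III: 52.5571.
Overall E[X²] = 0.47·9.75 + 0.26·21.021 + 0.27·52.5571 = 24.2384.

24.238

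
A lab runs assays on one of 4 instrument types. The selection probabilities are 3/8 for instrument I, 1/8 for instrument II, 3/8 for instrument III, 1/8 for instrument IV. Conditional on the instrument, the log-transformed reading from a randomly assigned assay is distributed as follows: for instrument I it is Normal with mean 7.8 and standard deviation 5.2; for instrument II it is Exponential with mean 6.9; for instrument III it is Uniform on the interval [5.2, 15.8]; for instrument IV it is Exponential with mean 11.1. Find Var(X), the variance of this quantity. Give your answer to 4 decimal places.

37.4773

Per component, I: μ=7.8, E[X²]=87.88; II: μ=6.9, E[X²]=95.22; III: μ=10.5, E[X²]=119.613; IV: μ=11.1, E[X²]=246.42.
E[X] = 0.375·7.8 + 0.125·6.9 + 0.375·10.5 + 0.125·11.1 = 9.1125.
E[X²] = 0.375·87.88 + 0.125·95.22 + 0.375·119.613 + 0.125·246.42 = 120.515.
Var(X) = E[X²] − (E[X])² = 120.515 − 83.0377 = 37.4773.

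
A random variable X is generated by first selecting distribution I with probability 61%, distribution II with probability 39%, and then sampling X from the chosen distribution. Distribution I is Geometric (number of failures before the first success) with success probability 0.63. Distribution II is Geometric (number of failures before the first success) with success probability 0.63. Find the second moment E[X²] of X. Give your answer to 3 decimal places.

For each component E[X²] = Var + (mean)², giving I: 1.27715; II: 1.27715.
Overall E[X²] = 0.61·1.27715 + 0.39·1.27715 = 1.27715.

1.277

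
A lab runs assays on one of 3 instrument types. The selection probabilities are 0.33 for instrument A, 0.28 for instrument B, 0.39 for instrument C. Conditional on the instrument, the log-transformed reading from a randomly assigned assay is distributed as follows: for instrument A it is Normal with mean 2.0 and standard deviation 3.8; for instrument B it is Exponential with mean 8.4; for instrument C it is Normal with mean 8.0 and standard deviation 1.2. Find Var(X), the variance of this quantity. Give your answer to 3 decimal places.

Per component, A: μ=2, E[X²]=18.44; B: μ=8.4, E[X²]=141.12; C: μ=8, E[X²]=65.44.
E[X] = 0.33·2 + 0.28·8.4 + 0.39·8 = 6.132.
E[X²] = 0.33·18.44 + 0.28·141.12 + 0.39·65.44 = 71.1204.
Var(X) = E[X²] − (E[X])² = 71.1204 − 37.6014 = 33.519.

33.519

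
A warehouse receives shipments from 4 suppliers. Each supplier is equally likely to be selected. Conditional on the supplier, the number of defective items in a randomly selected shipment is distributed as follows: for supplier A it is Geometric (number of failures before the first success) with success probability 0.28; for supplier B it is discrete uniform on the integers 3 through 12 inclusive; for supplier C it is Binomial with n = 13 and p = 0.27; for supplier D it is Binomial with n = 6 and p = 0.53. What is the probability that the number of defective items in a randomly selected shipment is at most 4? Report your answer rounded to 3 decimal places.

0.652

Conditional on each supplier, P(X ≤ 4): A: 0.806508; B: 0.2; C: 0.741124; D: 0.859905.
By total probability, P(X ≤ 4) = 0.25·0.806508 + 0.25·0.2 + 0.25·0.741124 + 0.25·0.859905 = 0.651884.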